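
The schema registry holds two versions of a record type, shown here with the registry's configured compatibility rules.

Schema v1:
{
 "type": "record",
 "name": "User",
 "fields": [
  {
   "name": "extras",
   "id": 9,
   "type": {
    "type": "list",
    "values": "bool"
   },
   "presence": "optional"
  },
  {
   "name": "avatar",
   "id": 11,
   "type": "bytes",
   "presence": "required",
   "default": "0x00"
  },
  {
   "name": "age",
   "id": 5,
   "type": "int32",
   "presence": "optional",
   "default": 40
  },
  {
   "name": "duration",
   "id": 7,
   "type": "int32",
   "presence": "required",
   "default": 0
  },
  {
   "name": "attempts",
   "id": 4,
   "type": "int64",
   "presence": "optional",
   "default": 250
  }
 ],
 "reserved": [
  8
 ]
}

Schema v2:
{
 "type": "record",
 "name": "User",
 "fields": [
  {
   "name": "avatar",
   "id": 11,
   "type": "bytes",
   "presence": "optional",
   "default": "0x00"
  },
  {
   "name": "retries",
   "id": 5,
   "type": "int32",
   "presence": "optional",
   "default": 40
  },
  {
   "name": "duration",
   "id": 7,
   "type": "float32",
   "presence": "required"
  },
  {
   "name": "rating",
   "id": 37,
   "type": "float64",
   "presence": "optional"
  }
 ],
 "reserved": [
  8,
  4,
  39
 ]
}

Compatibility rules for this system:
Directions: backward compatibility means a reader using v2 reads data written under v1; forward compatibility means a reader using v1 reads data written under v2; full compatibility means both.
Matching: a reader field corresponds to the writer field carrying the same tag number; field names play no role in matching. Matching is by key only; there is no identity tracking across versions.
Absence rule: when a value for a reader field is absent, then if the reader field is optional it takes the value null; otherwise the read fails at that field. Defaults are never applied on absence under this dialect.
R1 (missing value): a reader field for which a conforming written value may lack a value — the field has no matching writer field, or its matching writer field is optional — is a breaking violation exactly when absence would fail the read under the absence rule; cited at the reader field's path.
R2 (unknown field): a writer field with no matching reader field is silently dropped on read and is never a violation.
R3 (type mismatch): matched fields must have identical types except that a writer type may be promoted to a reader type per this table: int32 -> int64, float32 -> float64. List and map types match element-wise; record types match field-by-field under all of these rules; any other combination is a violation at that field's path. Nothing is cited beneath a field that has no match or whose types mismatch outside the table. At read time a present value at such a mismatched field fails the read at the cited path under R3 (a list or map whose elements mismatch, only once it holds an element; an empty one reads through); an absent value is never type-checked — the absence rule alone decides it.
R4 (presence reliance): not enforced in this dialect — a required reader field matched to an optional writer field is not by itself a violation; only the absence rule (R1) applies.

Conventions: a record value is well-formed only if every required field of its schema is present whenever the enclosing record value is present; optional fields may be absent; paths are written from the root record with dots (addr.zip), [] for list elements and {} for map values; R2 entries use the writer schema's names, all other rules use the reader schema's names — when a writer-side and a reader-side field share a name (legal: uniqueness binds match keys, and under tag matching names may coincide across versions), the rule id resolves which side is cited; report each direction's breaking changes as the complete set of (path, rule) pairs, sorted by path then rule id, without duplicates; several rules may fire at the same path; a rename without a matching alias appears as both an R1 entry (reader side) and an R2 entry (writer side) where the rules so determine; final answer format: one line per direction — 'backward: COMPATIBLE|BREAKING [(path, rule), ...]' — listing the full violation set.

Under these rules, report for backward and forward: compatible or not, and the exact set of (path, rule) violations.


backward: BREAKING [(duration, R3)]; forward: BREAKING [(avatar, R1), (duration, R3)]

in User below, arrows point writer -> reader
backward pass over User, reader schema v2, writer schema v1:
  avatar: bytes -> bytes, writer required; from avatar
  retries: int32 -> int32, writer optional; from age
  duration: int32 -> float32, writer required; from duration
  rating: no writer-side match
  writer field extras has no reader counterpart
  writer field attempts has no reader counterpart
  R3 fires at duration
  => 1 violation(s): backward is BREAKING for User
forward pass over User, reader schema v1, writer schema v2:
  extras: no writer-side match
  avatar: bytes -> bytes, writer optional; from avatar
  age: int32 -> int32, writer optional; from retries
  duration: float32 -> int32, writer required; from duration
  attempts: no writer-side match
  writer field rating has no reader counterpart
  R1 fires at avatar
  R3 fires at duration
  => 2 violation(s): forward is BREAKING for User


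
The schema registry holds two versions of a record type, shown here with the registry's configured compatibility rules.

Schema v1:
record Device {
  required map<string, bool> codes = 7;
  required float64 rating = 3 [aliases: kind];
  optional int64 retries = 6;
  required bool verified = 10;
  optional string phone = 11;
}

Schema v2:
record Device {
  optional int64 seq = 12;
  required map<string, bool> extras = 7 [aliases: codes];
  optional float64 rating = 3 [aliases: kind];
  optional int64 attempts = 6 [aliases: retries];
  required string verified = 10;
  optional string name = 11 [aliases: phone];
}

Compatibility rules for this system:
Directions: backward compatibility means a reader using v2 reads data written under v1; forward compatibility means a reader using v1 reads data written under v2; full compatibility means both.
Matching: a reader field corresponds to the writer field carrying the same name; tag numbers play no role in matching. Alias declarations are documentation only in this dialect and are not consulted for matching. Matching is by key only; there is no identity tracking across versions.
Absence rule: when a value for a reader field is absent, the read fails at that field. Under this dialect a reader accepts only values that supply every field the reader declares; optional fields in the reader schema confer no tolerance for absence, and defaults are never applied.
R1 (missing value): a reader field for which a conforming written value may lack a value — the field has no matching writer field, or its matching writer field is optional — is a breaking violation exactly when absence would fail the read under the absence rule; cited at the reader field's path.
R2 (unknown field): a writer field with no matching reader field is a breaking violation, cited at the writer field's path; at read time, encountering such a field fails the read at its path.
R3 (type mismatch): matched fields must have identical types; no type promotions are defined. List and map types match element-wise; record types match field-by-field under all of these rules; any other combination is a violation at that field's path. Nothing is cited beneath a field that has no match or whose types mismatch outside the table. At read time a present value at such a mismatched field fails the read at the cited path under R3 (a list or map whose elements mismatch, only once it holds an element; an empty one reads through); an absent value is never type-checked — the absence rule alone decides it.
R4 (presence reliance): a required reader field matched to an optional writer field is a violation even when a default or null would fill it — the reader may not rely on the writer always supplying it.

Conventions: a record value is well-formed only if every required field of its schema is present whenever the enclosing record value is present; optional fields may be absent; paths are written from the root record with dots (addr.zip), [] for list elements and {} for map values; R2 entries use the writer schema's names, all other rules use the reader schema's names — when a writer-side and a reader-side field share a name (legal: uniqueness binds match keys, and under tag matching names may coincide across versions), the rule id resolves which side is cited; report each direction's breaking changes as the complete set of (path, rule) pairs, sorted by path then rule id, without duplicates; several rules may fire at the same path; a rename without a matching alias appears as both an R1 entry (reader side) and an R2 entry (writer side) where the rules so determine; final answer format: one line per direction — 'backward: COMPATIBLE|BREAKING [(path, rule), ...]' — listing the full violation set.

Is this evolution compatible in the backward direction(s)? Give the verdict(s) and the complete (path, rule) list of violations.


the writer's type comes first in each Device pair
backward for Device (reader v2, writer v1):
  seq: no writer match
  extras: no writer match
  rating: paired with writer rating (float64 -> float64; writer required)
  attempts: no writer match
  verified: paired with writer verified (bool -> string; writer required)
  name: no writer match
  writer codes: unknown to reader
  writer retries: unknown to reader
  writer phone: unknown to reader
  R1 fires at attempts
  R2 fires at codes
  R1 fires at extras
  R1 fires at name
  R2 fires at phone
  R2 fires at retries
  R1 fires at seq
  R3 fires at verified
  => backward: BREAKING (8)
the other Device changes do not affect what is asked:
  field rating in record Device: required changed to optional -> matters only for Device's forward compatibility — outside the asked direction

backward: BREAKING [(attempts, R1), (codes, R2), (extras, R1), (name, R1), (phone, R2), (retries, R2), (seq, R1), (verified, R3)]


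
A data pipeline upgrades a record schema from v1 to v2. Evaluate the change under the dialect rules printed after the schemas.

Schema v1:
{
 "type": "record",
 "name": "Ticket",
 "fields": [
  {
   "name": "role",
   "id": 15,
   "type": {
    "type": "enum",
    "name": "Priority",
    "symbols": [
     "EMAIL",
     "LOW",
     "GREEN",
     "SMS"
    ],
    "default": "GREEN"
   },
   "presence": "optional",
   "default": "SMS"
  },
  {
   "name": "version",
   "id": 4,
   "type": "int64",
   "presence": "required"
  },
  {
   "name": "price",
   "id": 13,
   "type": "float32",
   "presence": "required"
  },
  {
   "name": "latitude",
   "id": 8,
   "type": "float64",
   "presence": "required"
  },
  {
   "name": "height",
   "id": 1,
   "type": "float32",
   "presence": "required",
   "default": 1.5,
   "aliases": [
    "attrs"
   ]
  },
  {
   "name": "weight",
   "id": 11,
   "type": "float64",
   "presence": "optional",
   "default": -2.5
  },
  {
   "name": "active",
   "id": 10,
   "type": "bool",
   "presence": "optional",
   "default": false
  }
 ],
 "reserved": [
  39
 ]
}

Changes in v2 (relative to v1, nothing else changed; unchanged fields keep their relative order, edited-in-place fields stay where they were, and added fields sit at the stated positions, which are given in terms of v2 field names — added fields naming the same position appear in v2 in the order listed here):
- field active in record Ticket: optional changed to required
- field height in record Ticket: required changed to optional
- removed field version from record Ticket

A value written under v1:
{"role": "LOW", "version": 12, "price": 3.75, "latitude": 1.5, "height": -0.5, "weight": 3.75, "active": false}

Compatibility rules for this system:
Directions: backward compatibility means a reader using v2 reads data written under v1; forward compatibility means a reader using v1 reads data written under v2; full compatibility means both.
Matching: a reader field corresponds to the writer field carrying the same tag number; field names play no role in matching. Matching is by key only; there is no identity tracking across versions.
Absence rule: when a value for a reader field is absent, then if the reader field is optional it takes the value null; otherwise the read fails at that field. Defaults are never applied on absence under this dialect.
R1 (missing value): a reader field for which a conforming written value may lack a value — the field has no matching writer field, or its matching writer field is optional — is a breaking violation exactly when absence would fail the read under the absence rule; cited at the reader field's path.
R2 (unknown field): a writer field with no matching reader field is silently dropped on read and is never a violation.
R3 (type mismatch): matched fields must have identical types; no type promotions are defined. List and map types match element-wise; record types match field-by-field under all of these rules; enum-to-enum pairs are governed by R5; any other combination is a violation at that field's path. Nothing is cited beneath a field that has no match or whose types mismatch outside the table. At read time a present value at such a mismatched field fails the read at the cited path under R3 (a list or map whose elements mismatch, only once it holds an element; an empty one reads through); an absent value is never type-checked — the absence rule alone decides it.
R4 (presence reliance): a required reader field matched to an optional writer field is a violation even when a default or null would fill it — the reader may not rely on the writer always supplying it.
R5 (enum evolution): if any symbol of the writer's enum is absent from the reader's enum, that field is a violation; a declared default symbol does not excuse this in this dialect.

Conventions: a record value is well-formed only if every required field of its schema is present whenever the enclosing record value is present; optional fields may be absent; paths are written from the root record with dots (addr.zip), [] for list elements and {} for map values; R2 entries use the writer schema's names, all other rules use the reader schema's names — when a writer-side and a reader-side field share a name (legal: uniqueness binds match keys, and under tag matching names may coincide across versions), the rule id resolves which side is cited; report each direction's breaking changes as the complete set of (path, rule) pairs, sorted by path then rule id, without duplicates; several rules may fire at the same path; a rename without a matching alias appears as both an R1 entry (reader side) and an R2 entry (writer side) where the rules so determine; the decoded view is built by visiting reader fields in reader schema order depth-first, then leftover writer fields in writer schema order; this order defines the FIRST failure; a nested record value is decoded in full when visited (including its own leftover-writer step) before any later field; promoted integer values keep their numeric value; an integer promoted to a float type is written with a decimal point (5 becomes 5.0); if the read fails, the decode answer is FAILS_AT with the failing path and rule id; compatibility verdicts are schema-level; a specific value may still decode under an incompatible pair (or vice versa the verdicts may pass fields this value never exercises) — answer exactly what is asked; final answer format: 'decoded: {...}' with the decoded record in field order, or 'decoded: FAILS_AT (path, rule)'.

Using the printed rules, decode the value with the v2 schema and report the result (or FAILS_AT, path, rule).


the writer's type comes first in each Ticket pair
decoding the Ticket value with the v2 reader:
  role := "LOW"
  price := 3.75
  latitude := 1.5
  height := -0.5
  weight := 3.75
  active := false
  writer version: unmatched, discarded
  => decoded: {"role": "LOW", "price": 3.75, "latitude": 1.5, "height": -0.5, "weight": 3.75, "active": false}
checking off the Ticket differences that do not matter here:
  field active in record Ticket: optional changed to required -> schema-level compatibility only; this Ticket value's decode is unchanged
  field height in record Ticket: required changed to optional -> schema-level compatibility only; this Ticket value's decode is unchanged

decoded: {"role": "LOW", "price": 3.75, "latitude": 1.5, "height": -0.5, "weight": 3.75, "active": false}


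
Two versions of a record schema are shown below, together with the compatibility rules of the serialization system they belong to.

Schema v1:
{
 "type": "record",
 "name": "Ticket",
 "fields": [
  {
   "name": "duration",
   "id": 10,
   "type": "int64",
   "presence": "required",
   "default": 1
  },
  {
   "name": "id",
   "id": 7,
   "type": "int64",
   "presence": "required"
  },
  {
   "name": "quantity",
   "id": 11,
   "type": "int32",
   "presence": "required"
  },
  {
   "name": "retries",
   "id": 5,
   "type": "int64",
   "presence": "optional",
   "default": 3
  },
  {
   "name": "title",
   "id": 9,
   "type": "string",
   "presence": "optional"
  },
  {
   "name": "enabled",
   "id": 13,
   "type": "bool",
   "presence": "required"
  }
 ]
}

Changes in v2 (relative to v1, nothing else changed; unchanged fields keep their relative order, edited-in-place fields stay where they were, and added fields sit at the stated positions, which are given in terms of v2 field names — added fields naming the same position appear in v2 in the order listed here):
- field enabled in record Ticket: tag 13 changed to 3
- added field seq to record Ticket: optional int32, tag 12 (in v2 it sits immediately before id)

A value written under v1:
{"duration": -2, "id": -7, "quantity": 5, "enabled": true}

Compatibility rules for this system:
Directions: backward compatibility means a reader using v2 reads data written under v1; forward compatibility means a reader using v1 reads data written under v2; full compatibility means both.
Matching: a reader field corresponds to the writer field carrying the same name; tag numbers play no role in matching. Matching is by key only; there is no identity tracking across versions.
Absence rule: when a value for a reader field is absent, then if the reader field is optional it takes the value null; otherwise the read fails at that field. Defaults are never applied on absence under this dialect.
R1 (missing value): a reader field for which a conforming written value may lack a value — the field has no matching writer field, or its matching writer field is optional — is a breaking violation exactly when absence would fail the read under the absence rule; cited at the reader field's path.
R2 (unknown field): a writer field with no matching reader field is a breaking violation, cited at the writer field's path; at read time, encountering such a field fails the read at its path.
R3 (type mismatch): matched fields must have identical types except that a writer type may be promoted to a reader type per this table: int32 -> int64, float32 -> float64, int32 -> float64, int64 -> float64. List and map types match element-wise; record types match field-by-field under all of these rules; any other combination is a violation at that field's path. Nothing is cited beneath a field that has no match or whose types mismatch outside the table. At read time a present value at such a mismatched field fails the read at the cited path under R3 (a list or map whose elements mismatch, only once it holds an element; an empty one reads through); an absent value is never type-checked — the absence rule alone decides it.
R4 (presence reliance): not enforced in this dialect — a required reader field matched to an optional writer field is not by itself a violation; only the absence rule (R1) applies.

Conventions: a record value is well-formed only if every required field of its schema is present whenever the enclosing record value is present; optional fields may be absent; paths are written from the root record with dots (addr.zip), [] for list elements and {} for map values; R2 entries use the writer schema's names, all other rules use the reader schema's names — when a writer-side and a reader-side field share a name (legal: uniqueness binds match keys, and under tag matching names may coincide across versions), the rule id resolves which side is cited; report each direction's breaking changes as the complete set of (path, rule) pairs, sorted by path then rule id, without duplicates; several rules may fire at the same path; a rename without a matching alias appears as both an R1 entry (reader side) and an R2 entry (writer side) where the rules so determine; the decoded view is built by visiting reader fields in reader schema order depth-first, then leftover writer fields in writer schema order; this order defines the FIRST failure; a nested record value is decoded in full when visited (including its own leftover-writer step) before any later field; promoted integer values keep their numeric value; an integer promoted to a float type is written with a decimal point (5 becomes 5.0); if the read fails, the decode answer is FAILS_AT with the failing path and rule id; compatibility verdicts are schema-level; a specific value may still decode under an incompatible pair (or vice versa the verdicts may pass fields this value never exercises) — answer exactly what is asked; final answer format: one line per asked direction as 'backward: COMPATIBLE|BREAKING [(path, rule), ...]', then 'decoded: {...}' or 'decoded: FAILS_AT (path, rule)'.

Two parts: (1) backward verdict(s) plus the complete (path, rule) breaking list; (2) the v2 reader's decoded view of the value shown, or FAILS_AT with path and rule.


backward: COMPATIBLE []; decoded: {"duration": -2, "seq": null, "id": -7, "quantity": 5, "retries": null, "title": null, "enabled": true}

in Ticket below, arrows point writer -> reader
backward analysis of Ticket with v2 as reader and v1 as writer:
  duration <- duration (int64 -> int64, writer required)
  seq: no writer-side match
  id <- id (int64 -> int64, writer required)
  quantity <- quantity (int32 -> int32, writer required)
  retries <- retries (int64 -> int64, writer optional)
  title <- title (string -> string, writer optional)
  enabled <- enabled (bool -> bool, writer required)
  => backward verdict for Ticket: COMPATIBLE, no violations
migrating the Ticket value to v2:
  duration := -2
  seq := null (not supplied -> null)
  id := -7
  quantity := 5
  retries := null (not supplied -> null)
  title := null (not supplied -> null)
  enabled := true
  => decoded: {"duration": -2, "seq": null, "id": -7, "quantity": 5, "retries": null, "title": null, "enabled": true}
checking off the Ticket differences that do not matter here:
  field enabled in record Ticket: tag 13 changed to 3 -> no rule fires on it in Ticket's dialect; the asked verdict holds


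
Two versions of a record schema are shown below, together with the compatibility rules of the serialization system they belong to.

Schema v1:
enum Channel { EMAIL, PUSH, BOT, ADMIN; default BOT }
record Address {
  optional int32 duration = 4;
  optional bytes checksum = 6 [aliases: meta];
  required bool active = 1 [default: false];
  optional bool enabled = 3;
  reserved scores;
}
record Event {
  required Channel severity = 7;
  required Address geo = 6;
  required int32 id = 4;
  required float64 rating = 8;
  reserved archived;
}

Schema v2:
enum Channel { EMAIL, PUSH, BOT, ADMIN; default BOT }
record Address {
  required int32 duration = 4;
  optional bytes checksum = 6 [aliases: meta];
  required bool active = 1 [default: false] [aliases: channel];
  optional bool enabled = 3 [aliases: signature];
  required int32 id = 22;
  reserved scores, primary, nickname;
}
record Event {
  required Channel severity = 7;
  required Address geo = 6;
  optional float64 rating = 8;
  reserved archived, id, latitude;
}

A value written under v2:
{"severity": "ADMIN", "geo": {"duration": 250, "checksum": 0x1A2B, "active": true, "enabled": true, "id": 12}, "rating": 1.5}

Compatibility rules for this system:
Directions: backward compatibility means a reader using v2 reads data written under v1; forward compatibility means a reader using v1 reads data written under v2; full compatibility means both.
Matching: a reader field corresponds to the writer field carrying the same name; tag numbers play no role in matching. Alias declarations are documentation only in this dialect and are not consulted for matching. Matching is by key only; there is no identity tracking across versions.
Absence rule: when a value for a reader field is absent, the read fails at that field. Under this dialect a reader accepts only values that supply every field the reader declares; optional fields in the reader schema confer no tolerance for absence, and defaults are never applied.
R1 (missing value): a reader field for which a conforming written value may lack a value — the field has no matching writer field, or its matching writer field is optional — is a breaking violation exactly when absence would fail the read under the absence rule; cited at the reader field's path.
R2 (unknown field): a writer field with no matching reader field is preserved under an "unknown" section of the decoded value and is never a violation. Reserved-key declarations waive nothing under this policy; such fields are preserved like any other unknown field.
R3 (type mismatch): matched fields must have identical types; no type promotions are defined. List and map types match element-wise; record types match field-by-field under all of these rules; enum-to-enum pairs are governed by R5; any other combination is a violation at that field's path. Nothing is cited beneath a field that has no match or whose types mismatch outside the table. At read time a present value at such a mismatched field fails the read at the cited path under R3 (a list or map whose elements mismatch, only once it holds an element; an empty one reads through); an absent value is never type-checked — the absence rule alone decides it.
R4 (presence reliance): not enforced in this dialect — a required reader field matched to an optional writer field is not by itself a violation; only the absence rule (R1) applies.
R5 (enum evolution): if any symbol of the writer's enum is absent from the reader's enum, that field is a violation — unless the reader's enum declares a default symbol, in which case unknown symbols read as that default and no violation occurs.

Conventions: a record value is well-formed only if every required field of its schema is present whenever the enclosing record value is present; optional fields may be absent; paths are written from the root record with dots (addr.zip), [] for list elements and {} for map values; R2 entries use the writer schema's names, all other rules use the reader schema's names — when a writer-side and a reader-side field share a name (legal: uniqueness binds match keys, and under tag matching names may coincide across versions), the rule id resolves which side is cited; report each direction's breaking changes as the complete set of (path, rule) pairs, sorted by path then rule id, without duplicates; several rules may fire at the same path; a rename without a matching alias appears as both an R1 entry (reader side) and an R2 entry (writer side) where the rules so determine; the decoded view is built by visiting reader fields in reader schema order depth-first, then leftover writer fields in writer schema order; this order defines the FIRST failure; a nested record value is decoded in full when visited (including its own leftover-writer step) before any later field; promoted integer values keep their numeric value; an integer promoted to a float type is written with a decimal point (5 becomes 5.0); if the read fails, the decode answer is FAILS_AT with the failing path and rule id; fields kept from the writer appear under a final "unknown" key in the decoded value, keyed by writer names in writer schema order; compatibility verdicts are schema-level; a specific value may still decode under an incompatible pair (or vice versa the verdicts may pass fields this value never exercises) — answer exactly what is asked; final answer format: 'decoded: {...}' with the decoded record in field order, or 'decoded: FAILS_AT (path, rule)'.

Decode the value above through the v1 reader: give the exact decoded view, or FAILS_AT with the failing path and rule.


the writer's type comes first in each Event pair
decoding the Event value with the v1 reader:
  severity := "ADMIN"
  geo.duration := 250
  geo.checksum := 0x1A2B
  geo.active := true
  geo.enabled := true
  writer geo.id: kept under "unknown"
  read fails at id under R1 (no fill)
  => FAILS_AT (id, R1)
the other Event changes do not affect what is asked:
  field duration in record Address: optional changed to required -> a verdict-level change on Event — the shown value reads the same
  field rating in record Event: required changed to optional -> a verdict-level change on Event — the shown value reads the same

decoded: FAILS_AT (id, R1)


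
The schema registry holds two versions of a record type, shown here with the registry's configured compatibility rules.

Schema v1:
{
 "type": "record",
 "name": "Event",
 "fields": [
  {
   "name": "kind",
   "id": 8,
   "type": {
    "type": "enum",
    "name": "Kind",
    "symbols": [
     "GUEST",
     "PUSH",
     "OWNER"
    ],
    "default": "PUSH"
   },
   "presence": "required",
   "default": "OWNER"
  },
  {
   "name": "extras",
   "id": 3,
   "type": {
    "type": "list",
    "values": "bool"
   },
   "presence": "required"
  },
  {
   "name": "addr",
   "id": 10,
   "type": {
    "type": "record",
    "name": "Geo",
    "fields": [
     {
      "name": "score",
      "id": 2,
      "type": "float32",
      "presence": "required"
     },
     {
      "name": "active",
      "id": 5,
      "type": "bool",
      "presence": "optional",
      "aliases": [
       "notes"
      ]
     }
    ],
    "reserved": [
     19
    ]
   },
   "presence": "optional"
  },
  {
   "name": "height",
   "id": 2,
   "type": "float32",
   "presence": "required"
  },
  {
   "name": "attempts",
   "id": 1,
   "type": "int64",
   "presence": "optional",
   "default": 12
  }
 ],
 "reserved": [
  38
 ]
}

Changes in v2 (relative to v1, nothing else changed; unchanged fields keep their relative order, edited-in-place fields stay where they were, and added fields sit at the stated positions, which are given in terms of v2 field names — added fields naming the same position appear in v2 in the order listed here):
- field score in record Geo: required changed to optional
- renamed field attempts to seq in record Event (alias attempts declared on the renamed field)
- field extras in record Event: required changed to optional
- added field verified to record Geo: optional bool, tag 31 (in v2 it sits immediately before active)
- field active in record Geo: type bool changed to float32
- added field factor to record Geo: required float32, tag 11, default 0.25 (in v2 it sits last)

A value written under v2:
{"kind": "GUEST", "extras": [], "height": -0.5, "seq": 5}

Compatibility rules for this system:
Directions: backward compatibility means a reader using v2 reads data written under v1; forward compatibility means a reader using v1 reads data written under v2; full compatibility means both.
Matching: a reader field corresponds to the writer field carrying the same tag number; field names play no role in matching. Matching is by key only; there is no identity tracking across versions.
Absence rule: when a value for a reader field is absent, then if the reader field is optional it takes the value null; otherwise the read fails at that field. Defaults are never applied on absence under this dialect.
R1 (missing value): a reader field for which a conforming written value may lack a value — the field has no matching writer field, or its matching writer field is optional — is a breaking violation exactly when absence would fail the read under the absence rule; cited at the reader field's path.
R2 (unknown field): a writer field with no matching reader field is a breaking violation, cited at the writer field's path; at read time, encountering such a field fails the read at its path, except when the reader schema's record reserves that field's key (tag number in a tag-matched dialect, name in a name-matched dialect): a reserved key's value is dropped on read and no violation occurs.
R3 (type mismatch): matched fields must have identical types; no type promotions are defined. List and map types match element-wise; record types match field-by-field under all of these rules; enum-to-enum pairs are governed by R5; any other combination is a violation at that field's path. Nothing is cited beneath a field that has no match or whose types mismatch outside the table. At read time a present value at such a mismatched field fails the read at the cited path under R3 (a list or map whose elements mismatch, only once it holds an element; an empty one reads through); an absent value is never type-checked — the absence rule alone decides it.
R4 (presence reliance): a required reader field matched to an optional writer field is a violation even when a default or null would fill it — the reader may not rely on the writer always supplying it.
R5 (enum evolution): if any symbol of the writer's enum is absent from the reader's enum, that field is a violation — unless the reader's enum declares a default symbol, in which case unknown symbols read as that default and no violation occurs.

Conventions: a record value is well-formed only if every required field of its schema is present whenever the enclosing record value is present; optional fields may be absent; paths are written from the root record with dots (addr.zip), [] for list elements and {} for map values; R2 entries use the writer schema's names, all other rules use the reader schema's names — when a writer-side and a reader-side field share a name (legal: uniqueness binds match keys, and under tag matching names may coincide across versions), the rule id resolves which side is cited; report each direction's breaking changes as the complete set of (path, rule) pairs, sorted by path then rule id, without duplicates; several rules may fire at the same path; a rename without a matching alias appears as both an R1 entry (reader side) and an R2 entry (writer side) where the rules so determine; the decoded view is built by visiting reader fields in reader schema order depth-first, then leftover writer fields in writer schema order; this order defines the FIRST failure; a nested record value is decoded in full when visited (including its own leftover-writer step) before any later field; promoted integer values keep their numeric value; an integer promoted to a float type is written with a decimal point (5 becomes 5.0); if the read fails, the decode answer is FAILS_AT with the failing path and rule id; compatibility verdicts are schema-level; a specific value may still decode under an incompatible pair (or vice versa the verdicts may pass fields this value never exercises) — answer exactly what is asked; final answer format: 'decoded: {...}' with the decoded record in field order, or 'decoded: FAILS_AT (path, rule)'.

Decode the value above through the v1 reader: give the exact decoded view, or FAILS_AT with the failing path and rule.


arrows below run writer -> reader for Event
migrating the Event value to v1:
  kind := "GUEST"
  extras := []
  addr := null (absent, optional -> null)
  height := -0.5
  attempts := 5 (from writer seq)
  => decoded: {"kind": "GUEST", "extras": [], "addr": null, "height": -0.5, "attempts": 5}
remaining Event differences; none change what is asked:
  field score in record Geo: required changed to optional -> affects the rule determinations only; this particular Event value decodes identically
  renamed field attempts to seq in record Event (alias attempts declared on the renamed field) -> fires no rule on Event under this dialect and leaves the result unchanged
  field extras in record Event: required changed to optional -> affects the rule determinations only; this particular Event value decodes identically
  added field factor to record Geo: required float32, tag 11, default 0.25 (in v2 it sits last) -> affects the rule determinations only; this particular Event value decodes identically
  field active in record Geo: type bool changed to float32 -> affects the rule determinations only; this particular Event value decodes identically
  added field verified to record Geo: optional bool, tag 31 (in v2 it sits immediately before active) -> affects the rule determinations only; this particular Event value decodes identically

decoded: {"kind": "GUEST", "extras": [], "addr": null, "height": -0.5, "attempts": 5}


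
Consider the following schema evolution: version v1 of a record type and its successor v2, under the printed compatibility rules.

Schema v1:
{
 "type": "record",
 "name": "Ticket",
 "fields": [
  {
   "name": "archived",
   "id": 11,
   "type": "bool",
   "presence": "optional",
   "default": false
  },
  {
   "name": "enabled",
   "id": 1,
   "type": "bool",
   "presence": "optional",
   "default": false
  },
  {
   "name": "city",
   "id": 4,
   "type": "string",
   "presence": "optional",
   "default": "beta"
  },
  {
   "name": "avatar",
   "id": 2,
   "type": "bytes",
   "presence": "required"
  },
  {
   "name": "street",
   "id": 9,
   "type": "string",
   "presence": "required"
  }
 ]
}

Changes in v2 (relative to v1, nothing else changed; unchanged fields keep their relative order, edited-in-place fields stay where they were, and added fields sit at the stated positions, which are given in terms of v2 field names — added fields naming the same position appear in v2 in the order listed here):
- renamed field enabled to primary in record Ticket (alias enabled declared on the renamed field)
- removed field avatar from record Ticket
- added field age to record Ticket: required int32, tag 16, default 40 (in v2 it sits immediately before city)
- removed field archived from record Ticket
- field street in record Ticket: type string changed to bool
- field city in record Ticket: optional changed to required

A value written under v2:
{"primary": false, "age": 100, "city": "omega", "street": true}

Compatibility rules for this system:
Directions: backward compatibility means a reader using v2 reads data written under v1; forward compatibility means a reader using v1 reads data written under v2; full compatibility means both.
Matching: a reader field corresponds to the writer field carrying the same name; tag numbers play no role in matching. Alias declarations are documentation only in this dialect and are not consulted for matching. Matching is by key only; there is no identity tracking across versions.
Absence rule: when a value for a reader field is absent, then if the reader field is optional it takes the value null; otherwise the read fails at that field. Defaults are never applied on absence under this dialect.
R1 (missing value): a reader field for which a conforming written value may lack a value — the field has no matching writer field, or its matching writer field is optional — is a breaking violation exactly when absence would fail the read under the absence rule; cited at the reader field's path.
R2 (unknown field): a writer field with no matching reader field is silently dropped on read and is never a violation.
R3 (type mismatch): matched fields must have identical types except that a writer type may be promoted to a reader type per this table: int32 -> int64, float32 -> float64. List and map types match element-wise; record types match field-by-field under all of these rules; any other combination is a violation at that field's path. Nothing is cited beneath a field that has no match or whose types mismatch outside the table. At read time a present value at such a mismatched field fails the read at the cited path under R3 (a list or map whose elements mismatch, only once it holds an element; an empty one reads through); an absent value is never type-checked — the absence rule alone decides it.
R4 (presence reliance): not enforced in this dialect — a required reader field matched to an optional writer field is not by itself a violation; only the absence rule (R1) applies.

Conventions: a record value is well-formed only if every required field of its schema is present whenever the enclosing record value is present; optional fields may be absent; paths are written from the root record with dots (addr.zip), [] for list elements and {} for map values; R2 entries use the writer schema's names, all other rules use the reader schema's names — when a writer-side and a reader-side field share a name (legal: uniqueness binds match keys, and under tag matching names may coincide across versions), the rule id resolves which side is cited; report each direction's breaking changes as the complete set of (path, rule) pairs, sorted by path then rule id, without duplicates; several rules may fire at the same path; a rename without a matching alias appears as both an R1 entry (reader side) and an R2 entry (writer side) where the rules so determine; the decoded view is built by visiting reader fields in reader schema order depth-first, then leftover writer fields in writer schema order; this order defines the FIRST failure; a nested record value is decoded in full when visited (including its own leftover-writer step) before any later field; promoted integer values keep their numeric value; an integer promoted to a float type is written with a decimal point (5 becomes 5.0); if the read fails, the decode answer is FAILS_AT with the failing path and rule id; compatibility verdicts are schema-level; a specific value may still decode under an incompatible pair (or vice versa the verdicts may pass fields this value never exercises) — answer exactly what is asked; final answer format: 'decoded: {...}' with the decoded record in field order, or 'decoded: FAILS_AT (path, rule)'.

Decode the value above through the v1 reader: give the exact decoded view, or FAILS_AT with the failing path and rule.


decoded: FAILS_AT (avatar, R1)

in Ticket below, arrows point writer -> reader
migrating the Ticket value to v1:
  archived := null (not supplied -> null)
  enabled := null (not supplied -> null)
  city := "omega"
  read fails at avatar under R1 (no fill)
  => FAILS_AT (avatar, R1)
ruling out the remaining Ticket differences:
  renamed field enabled to primary in record Ticket (alias enabled declared on the renamed field) -> no rule fires on it and the decoded Ticket view is identical with or without it
  added field age to record Ticket: required int32, tag 16, default 40 (in v2 it sits immediately before city) -> schema-level compatibility only; this Ticket value's decode is unchanged
  removed field archived from record Ticket -> no rule fires on it and the decoded Ticket view is identical with or without it
  field street in record Ticket: type string changed to bool -> schema-level compatibility only; this Ticket value's decode is unchanged
  field city in record Ticket: optional changed to required -> schema-level compatibility only; this Ticket value's decode is unchanged
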